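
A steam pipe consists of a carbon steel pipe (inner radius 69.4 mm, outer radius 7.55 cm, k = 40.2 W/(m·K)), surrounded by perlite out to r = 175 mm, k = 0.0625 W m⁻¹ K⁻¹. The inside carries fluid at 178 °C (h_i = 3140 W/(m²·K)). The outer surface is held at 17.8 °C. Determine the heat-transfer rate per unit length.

Q' = 74.8 W/m

Resistance network (inner→outer):
  R'_conv,in = 1/(2πr h) = 1/(2π·0.0694·3140) = 7.303×10^-4 m·K/W
  R'_carbon steel = ln(0.0755/0.0694)/(2πk) = 0.08425/(2π·40.2) = 3.335×10^-4 m·K/W
  R'_perlite = ln(0.175/0.0755)/(2πk) = 0.8407/(2π·0.0625) = 2.141 m·K/W
ΣR = 7.303×10^-4 + 3.335×10^-4 + 2.141 = 2.142 m·K/W
Q' = ΔT/ΣR = (178 °C − 17.8 °C)/2.142 = 74.8 W/m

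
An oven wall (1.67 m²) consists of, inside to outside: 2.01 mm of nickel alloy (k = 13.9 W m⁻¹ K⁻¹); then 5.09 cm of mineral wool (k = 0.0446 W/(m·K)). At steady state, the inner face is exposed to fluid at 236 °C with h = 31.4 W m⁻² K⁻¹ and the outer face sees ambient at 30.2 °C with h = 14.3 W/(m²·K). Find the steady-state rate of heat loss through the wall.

Q = 276 W

Resistance network (inner→outer):
  R_conv,in = 1/(hA) = 1/(31.4·1.67) = 0.01907 K/W
  R_nickel alloy = L/(kA) = 0.00201/(13.9·1.67) = 8.659×10^-5 K/W
  R_mineral wool = L/(kA) = 0.0509/(0.0446·1.67) = 0.6834 K/W
  R_conv,out = 1/(hA) = 1/(14.3·1.67) = 0.04187 K/W
ΣR = 0.01907 + 8.659×10^-5 + 0.6834 + 0.04187 = 0.7444 K/W
Q = ΔT/ΣR = (236 °C − 30.2 °C)/0.7444 = 276 W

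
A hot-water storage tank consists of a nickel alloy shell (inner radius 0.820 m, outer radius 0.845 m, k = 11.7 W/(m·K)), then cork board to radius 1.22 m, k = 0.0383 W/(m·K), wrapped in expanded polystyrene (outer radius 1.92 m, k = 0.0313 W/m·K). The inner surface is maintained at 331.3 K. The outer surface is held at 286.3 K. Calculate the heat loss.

Treat each layer as a resistance in series:
  R_nickel alloy = (1/0.820 − 1/0.845)/(4πk) = 0.03608/(4π·11.7) = 2.454×10^-4 K/W
  R_cork board = (1/0.845 − 1/1.22)/(4πk) = 0.3638/(4π·0.0383) = 0.7558 K/W
  R_expanded polystyrene = (1/1.22 − 1/1.92)/(4πk) = 0.2988/(4π·0.0313) = 0.7598 K/W
ΣR = 2.454×10^-4 + 0.7558 + 0.7598 = 1.516 K/W
Q = ΔT/ΣR = (331.3 K − 286.3 K)/1.516 = 29.7 W

Q = 29.7 W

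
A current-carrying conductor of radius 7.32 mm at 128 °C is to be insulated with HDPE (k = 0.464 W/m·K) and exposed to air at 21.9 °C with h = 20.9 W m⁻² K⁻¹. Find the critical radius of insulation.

For a cylinder, r_cr = k_ins/h = 0.464/20.9 = 0.0222 m = 2.22 cm

r_cr = 2.22 cm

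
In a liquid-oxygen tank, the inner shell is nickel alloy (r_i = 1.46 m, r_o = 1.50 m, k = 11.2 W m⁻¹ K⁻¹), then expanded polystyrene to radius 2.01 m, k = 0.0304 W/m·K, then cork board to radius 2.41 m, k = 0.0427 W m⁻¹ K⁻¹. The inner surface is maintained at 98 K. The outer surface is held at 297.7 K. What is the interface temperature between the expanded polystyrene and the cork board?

T = 246.2 K

Treat each layer as a resistance in series:
  R_nickel alloy = (1/1.46 − 1/1.50)/(4πk) = 0.01826/(4π·11.2) = 1.298×10^-4 K/W
  R_expanded polystyrene = (1/1.50 − 1/2.01)/(4πk) = 0.1692/(4π·0.0304) = 0.4428 K/W
  R_cork board = (1/2.01 − 1/2.41)/(4πk) = 0.08257/(4π·0.0427) = 0.1539 K/W
ΣR = 1.298×10^-4 + 0.4428 + 0.1539 = 0.5968 K/W
Q = ΔT/ΣR = (98 K − 297.7 K)/0.5968 = -334.6 W
From the inner boundary to the expanded polystyrene/cork board interface, ΣR_partial = 0.4429 K/W.
T_interface = T_in − Q·ΣR_partial = 98 K − (-334.6)(0.4429) = 246.2 K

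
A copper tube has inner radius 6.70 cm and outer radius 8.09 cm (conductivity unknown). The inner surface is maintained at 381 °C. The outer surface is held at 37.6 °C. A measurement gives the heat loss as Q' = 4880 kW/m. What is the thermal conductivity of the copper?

ΣR = ΔT/Q' = |381 − 37.6|/4.88×10^6 = 7.037×10^-5 m·K/W
ln(r₂/r₁)/(2πk) = 7.037×10^-5 ⇒ k = 0.1885/(2π·7.037×10^-5) = 426 W/m·K

k = 426 W/m·K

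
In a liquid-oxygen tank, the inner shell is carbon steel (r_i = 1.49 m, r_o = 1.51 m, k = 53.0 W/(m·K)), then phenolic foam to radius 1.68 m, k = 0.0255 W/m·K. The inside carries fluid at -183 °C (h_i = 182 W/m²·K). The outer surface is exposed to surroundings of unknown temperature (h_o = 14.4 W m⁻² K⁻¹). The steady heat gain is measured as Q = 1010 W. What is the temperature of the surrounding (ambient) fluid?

T_out = 30.4 °C

Sum the resistances:
  R_conv,in = 1/(4πr²h) = 1/(4π·1.49²·182) = 1.969×10^-4 K/W
  R_carbon steel = (1/1.49 − 1/1.51)/(4πk) = 0.008889/(4π·53.0) = 1.335×10^-5 K/W
  R_phenolic foam = (1/1.51 − 1/1.68)/(4πk) = 0.06701/(4π·0.0255) = 0.2091 K/W
  R_conv,out = 1/(4πr²h) = 1/(4π·1.68²·14.4) = 0.001958 K/W
ΣR = 0.2113 K/W
ΔT = Q·ΣR = 1010 × 0.2113 = 213.4 K
Heat flows inward, so T_out = T_in + ΔT = -183 + 213.4 = 30.4 °C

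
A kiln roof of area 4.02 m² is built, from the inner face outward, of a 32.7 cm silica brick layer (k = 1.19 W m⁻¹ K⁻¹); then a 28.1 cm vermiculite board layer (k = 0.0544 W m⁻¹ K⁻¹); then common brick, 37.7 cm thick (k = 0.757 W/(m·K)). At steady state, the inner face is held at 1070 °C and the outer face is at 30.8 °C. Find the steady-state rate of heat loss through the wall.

Q = 704 W

Series thermal resistances, inner to outer:
  R_silica brick = L/(kA) = 0.327/(1.19·4.02) = 0.06836 K/W
  R_vermiculite board = L/(kA) = 0.281/(0.0544·4.02) = 1.285 K/W
  R_common brick = L/(kA) = 0.377/(0.757·4.02) = 0.1239 K/W
ΣR = 0.06836 + 1.285 + 0.1239 = 1.477 K/W
Q = ΔT/ΣR = (1070 °C − 30.8 °C)/1.477 = 704 W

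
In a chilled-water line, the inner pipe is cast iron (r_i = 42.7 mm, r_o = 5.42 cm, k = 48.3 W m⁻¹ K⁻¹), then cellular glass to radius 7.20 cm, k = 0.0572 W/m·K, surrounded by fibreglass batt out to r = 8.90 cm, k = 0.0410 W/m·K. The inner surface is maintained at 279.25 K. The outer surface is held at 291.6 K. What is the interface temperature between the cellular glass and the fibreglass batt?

T = 285.3 K

Resistance network (inner→outer):
  R'_cast iron = ln(0.0542/0.0427)/(2πk) = 0.2385/(2π·48.3) = 7.858×10^-4 m·K/W
  R'_cellular glass = ln(0.0720/0.0542)/(2πk) = 0.2840/(2π·0.0572) = 0.7902 m·K/W
  R'_fibreglass batt = ln(0.0890/0.0720)/(2πk) = 0.2120/(2π·0.0410) = 0.8228 m·K/W
ΣR = 7.858×10^-4 + 0.7902 + 0.8228 = 1.614 m·K/W
Q' = ΔT/ΣR = (279.25 K − 291.6 K)/1.614 = -7.652 W/m
From the inner boundary to the cellular glass/fibreglass batt interface, ΣR_partial = 0.7910 m·K/W.
T_interface = T_in − Q'·ΣR_partial = 279.25 K − (-7.652)(0.7910) = 285.3 K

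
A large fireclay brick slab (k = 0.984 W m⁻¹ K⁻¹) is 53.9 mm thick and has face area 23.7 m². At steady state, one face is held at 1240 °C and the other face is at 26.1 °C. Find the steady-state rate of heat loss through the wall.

Q = kA·ΔT/L = 0.984 × 23.7 × |1240 °C − 26.1 °C| / 0.0539 = 5.25×10^5 W

Q = 5.25×10^5 W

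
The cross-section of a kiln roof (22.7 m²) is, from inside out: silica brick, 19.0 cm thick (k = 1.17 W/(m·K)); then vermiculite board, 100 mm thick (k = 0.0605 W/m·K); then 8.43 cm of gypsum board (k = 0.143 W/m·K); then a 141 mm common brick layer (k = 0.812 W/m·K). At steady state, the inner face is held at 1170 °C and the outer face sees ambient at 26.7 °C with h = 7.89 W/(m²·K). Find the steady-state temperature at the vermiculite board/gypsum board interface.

Treat each layer as a resistance in series:
  R_silica brick = L/(kA) = 0.190/(1.17·22.7) = 0.007154 K/W
  R_vermiculite board = L/(kA) = 0.100/(0.0605·22.7) = 0.07281 K/W
  R_gypsum board = L/(kA) = 0.0843/(0.143·22.7) = 0.02597 K/W
  R_common brick = L/(kA) = 0.141/(0.812·22.7) = 0.007650 K/W
  R_conv,out = 1/(hA) = 1/(7.89·22.7) = 0.005583 K/W
ΣR = 0.007154 + 0.07281 + 0.02597 + 0.007650 + 0.005583 = 0.1192 K/W
Q = ΔT/ΣR = (1170 °C − 26.7 °C)/0.1192 = 9591 W
From the inner boundary to the vermiculite board/gypsum board interface, ΣR_partial = 0.07996 K/W.
T_interface = T_in − Q·ΣR_partial = 1170 °C − (9591)(0.07996) = 403 °C

T = 403 °C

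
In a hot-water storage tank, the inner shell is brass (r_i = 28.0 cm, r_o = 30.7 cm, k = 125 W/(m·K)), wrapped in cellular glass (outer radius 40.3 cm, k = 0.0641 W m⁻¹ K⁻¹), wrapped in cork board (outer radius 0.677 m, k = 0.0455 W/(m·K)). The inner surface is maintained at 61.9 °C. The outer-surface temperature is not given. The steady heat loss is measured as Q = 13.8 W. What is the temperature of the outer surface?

Sum the resistances:
  R_brass = (1/0.280 − 1/0.307)/(4πk) = 0.3141/(4π·125) = 2.000×10^-4 K/W
  R_cellular glass = (1/0.307 − 1/0.403)/(4πk) = 0.7759/(4π·0.0641) = 0.9633 K/W
  R_cork board = (1/0.403 − 1/0.677)/(4πk) = 1.004/(4π·0.0455) = 1.756 K/W
ΣR = 2.720 K/W
ΔT = Q·ΣR = 13.8 × 2.720 = 37.54 K
Heat flows outward, so T_out = T_in − ΔT = 61.9 − 37.54 = 24.4 °C

T_out = 24.4 °C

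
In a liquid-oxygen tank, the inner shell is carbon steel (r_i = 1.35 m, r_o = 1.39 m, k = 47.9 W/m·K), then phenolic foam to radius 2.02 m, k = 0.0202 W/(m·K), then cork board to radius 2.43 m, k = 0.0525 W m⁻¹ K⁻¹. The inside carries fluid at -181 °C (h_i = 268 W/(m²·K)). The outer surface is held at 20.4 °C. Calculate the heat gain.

Series thermal resistances, inner to outer:
  R_conv,in = 1/(4πr²h) = 1/(4π·1.35²·268) = 1.629×10^-4 K/W
  R_carbon steel = (1/1.35 − 1/1.39)/(4πk) = 0.02132/(4π·47.9) = 3.541×10^-5 K/W
  R_phenolic foam = (1/1.39 − 1/2.02)/(4πk) = 0.2244/(4π·0.0202) = 0.8839 K/W
  R_cork board = (1/2.02 − 1/2.43)/(4πk) = 0.08353/(4π·0.0525) = 0.1266 K/W
ΣR = 1.629×10^-4 + 3.541×10^-5 + 0.8839 + 0.1266 = 1.011 K/W
Q = ΔT/ΣR = (-181 °C − 20.4 °C)/1.011 = -199 W
(Negative Q ⇒ heat flows inward; heat gain = 199 W.)

Q = 199 W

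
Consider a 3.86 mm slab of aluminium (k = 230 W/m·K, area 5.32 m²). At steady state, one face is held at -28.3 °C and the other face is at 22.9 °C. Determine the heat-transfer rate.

Q = 16200 kW

Q = kA·ΔT/L = 230 × 5.32 × |-28.3 °C − 22.9 °C| / 0.00386 = 1.62×10^7 W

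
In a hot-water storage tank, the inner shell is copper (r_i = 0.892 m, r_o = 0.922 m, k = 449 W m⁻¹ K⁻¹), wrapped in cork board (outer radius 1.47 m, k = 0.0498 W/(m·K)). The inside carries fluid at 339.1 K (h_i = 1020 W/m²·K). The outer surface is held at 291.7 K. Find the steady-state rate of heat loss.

Treat each layer as a resistance in series:
  R_conv,in = 1/(4πr²h) = 1/(4π·0.892²·1020) = 9.805×10^-5 K/W
  R_copper = (1/0.892 − 1/0.922)/(4πk) = 0.03648/(4π·449) = 6.465×10^-6 K/W
  R_cork board = (1/0.922 − 1/1.47)/(4πk) = 0.4043/(4π·0.0498) = 0.6461 K/W
ΣR = 9.805×10^-5 + 6.465×10^-6 + 0.6461 = 0.6462 K/W
Q = ΔT/ΣR = (339.1 K − 291.7 K)/0.6462 = 73.4 W

Q = 73.4 W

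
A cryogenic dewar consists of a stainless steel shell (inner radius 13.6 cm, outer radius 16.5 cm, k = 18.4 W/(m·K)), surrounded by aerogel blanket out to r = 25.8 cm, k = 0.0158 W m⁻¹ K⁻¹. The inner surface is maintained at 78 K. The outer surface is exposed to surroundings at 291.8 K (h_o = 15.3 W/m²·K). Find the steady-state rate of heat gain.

Series thermal resistances, inner to outer:
  R_stainless steel = (1/0.136 − 1/0.165)/(4πk) = 1.292/(4π·18.4) = 0.005589 K/W
  R_aerogel blanket = (1/0.165 − 1/0.258)/(4πk) = 2.185/(4π·0.0158) = 11.00 K/W
  R_conv,out = 1/(4πr²h) = 1/(4π·0.258²·15.3) = 0.07814 K/W
ΣR = 0.005589 + 11.00 + 0.07814 = 11.08 K/W
Q = ΔT/ΣR = (78 K − 291.8 K)/11.08 = -19.3 W
(Negative Q ⇒ heat flows inward; heat gain = 19.3 W.)

Q = 19.3 W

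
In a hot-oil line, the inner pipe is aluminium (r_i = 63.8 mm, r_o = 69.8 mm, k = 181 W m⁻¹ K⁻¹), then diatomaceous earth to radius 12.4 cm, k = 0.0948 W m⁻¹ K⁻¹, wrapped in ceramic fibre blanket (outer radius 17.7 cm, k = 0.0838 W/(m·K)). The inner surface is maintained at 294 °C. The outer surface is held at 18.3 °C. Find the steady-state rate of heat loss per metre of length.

Treat each layer as a resistance in series:
  R'_aluminium = ln(0.0698/0.0638)/(2πk) = 0.08988/(2π·181) = 7.903×10^-5 m·K/W
  R'_diatomaceous earth = ln(0.124/0.0698)/(2πk) = 0.5746/(2π·0.0948) = 0.9647 m·K/W
  R'_ceramic fibre blanket = ln(0.177/0.124)/(2πk) = 0.3559/(2π·0.0838) = 0.6759 m·K/W
ΣR = 7.903×10^-5 + 0.9647 + 0.6759 = 1.641 m·K/W
Q' = ΔT/ΣR = (294 °C − 18.3 °C)/1.641 = 168 W/m

Q' = 168 W/m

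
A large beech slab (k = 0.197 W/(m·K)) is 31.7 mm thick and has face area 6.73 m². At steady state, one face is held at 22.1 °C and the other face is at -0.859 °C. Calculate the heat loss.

Q = 960 W

Q = kA·ΔT/L = 0.197 × 6.73 × |22.1 °C − -0.859 °C| / 0.0317 = 960 W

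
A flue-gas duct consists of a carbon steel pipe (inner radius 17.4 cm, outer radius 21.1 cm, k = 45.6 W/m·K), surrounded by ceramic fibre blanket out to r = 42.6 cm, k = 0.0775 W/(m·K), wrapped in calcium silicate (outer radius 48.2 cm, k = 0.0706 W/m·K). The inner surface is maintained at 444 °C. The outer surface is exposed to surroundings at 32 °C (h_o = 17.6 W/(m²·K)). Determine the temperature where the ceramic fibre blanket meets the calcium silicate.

T = 102 °C

Treat each layer as a resistance in series:
  R'_carbon steel = ln(0.211/0.174)/(2πk) = 0.1928/(2π·45.6) = 6.729×10^-4 m·K/W
  R'_ceramic fibre blanket = ln(0.426/0.211)/(2πk) = 0.7026/(2π·0.0775) = 1.443 m·K/W
  R'_calcium silicate = ln(0.482/0.426)/(2πk) = 0.1235/(2π·0.0706) = 0.2784 m·K/W
  R'_conv,out = 1/(2πr h) = 1/(2π·0.482·17.6) = 0.01876 m·K/W
ΣR = 6.729×10^-4 + 1.443 + 0.2784 + 0.01876 = 1.741 m·K/W
Q' = ΔT/ΣR = (444 °C − 32 °C)/1.741 = 236.6 W/m
From the inner boundary to the ceramic fibre blanket/calcium silicate interface, ΣR_partial = 1.444 m·K/W.
T_interface = T_in − Q'·ΣR_partial = 444 °C − (236.6)(1.444) = 102 °C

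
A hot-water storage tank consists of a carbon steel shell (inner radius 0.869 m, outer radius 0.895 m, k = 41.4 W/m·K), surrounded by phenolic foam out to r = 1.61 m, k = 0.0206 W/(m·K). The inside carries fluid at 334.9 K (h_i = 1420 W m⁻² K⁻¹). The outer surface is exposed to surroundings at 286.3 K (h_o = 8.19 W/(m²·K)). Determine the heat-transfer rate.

Treat each layer as a resistance in series:
  R_conv,in = 1/(4πr²h) = 1/(4π·0.869²·1420) = 7.421×10^-5 K/W
  R_carbon steel = (1/0.869 − 1/0.895)/(4πk) = 0.03343/(4π·41.4) = 6.426×10^-5 K/W
  R_phenolic foam = (1/0.895 − 1/1.61)/(4πk) = 0.4962/(4π·0.0206) = 1.917 K/W
  R_conv,out = 1/(4πr²h) = 1/(4π·1.61²·8.19) = 0.003748 K/W
ΣR = 7.421×10^-5 + 6.426×10^-5 + 1.917 + 0.003748 = 1.921 K/W
Q = ΔT/ΣR = (334.9 K − 286.3 K)/1.921 = 25.3 W

Q = 25.3 W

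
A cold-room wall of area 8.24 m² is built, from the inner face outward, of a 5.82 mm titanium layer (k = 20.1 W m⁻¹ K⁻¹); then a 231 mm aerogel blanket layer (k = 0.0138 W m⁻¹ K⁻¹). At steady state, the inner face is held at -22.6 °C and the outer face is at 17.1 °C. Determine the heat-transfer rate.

Q = 19.5 W

Treat each layer as a resistance in series:
  R_titanium = L/(kA) = 0.00582/(20.1·8.24) = 3.514×10^-5 K/W
  R_aerogel blanket = L/(kA) = 0.231/(0.0138·8.24) = 2.031 K/W
ΣR = 3.514×10^-5 + 2.031 = 2.031 K/W
Q = ΔT/ΣR = (-22.6 °C − 17.1 °C)/2.031 = -19.5 W
(Negative Q ⇒ heat flows inward; heat gain = 19.5 W.)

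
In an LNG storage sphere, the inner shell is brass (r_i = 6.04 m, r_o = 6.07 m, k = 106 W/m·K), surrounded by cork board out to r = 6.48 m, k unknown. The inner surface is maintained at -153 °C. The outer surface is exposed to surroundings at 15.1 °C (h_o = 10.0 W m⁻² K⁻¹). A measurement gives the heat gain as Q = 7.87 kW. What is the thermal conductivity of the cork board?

k = 0.0392 W/m·K

ΣR = ΔT/Q = |-153 − 15.1|/7870 = 0.02136 K/W
Known resistances:
  R_brass = (1/6.04 − 1/6.07)/(4πk) = 8.183×10^-4/(4π·106) = 6.143×10^-7 K/W
  R_conv,out = 1/(4πr²h) = 1/(4π·6.48²·10.0) = 1.895×10^-4 K/W
R_cork board = ΣR − ΣR_known = 0.02136 − 1.901×10^-4 = 0.02117 K/W
(1/r₁−1/r₂)/(4πk) = 0.02117 ⇒ k = 0.01042/(4π·0.02117) = 0.0392 W/m·K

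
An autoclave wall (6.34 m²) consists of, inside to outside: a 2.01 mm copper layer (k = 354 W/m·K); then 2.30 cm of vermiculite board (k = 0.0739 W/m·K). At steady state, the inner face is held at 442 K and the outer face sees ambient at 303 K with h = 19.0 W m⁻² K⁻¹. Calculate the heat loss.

Treat each layer as a resistance in series:
  R_copper = L/(kA) = 0.00201/(354·6.34) = 8.956×10^-7 K/W
  R_vermiculite board = L/(kA) = 0.0230/(0.0739·6.34) = 0.04909 K/W
  R_conv,out = 1/(hA) = 1/(19.0·6.34) = 0.008302 K/W
ΣR = 8.956×10^-7 + 0.04909 + 0.008302 = 0.05739 K/W
Q = ΔT/ΣR = (442 K − 303 K)/0.05739 = 2420 W

Q = 2.42 kW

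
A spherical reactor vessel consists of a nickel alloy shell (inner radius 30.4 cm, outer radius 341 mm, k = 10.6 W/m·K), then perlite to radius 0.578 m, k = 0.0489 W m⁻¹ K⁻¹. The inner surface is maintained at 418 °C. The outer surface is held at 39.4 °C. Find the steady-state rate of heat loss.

Series thermal resistances, inner to outer:
  R_nickel alloy = (1/0.304 − 1/0.341)/(4πk) = 0.3569/(4π·10.6) = 0.002680 K/W
  R_perlite = (1/0.341 − 1/0.578)/(4πk) = 1.202/(4π·0.0489) = 1.957 K/W
ΣR = 0.002680 + 1.957 = 1.960 K/W
Q = ΔT/ΣR = (418 °C − 39.4 °C)/1.960 = 193 W

Q = 193 W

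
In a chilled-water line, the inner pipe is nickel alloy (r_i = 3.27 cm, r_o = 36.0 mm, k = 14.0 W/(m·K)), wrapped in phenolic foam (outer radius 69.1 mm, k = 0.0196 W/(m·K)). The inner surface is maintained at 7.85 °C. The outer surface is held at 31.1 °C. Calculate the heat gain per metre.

Resistance network (inner→outer):
  R'_nickel alloy = ln(0.0360/0.0327)/(2πk) = 0.09614/(2π·14.0) = 0.001093 m·K/W
  R'_phenolic foam = ln(0.0691/0.0360)/(2πk) = 0.6520/(2π·0.0196) = 5.295 m·K/W
ΣR = 0.001093 + 5.295 = 5.296 m·K/W
Q' = ΔT/ΣR = (7.85 °C − 31.1 °C)/5.296 = -4.39 W/m
(Negative Q' ⇒ heat flows inward; heat gain = 4.39 W/m.)

Q' = 4.39 W/m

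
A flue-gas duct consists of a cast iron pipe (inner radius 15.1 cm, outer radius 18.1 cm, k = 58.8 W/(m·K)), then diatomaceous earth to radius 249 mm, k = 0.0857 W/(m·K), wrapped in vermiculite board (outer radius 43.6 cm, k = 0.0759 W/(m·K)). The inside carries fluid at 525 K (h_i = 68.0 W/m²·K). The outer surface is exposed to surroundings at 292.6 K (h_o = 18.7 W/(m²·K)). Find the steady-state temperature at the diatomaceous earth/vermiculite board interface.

Treat each layer as a resistance in series:
  R'_conv,in = 1/(2πr h) = 1/(2π·0.151·68.0) = 0.01550 m·K/W
  R'_cast iron = ln(0.181/0.151)/(2πk) = 0.1812/(2π·58.8) = 4.905×10^-4 m·K/W
  R'_diatomaceous earth = ln(0.249/0.181)/(2πk) = 0.3190/(2π·0.0857) = 0.5923 m·K/W
  R'_vermiculite board = ln(0.436/0.249)/(2πk) = 0.5602/(2π·0.0759) = 1.175 m·K/W
  R'_conv,out = 1/(2πr h) = 1/(2π·0.436·18.7) = 0.01952 m·K/W
ΣR = 0.01550 + 4.905×10^-4 + 0.5923 + 1.175 + 0.01952 = 1.803 m·K/W
Q' = ΔT/ΣR = (525 K − 292.6 K)/1.803 = 128.9 W/m
From the inner boundary to the diatomaceous earth/vermiculite board interface, ΣR_partial = 0.6083 m·K/W.
T_interface = T_in − Q'·ΣR_partial = 525 K − (128.9)(0.6083) = 447 K

T = 447 K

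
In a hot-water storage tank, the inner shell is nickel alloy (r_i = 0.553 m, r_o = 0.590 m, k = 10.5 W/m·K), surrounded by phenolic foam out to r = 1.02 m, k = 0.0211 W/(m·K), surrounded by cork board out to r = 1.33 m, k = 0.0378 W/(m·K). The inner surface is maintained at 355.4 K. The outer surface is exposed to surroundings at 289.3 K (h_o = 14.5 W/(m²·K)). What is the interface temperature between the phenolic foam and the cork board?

T = 299.4 K

Series thermal resistances, inner to outer:
  R_nickel alloy = (1/0.553 − 1/0.590)/(4πk) = 0.1134/(4π·10.5) = 8.595×10^-4 K/W
  R_phenolic foam = (1/0.590 − 1/1.02)/(4πk) = 0.7145/(4π·0.0211) = 2.695 K/W
  R_cork board = (1/1.02 − 1/1.33)/(4πk) = 0.2285/(4π·0.0378) = 0.4811 K/W
  R_conv,out = 1/(4πr²h) = 1/(4π·1.33²·14.5) = 0.003103 K/W
ΣR = 8.595×10^-4 + 2.695 + 0.4811 + 0.003103 = 3.180 K/W
Q = ΔT/ΣR = (355.4 K − 289.3 K)/3.180 = 20.79 W
From the inner boundary to the phenolic foam/cork board interface, ΣR_partial = 2.696 K/W.
T_interface = T_in − Q·ΣR_partial = 355.4 K − (20.79)(2.696) = 299.4 K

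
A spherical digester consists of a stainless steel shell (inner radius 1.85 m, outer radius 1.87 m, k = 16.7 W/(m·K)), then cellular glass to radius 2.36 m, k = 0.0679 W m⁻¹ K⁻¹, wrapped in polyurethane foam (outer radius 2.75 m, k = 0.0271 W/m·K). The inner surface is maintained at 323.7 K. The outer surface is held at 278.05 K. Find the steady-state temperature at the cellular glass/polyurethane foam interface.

T = 304.3 K

Resistance network (inner→outer):
  R_stainless steel = (1/1.85 − 1/1.87)/(4πk) = 0.005781/(4π·16.7) = 2.755×10^-5 K/W
  R_cellular glass = (1/1.87 − 1/2.36)/(4πk) = 0.1110/(4π·0.0679) = 0.1301 K/W
  R_polyurethane foam = (1/2.36 − 1/2.75)/(4πk) = 0.06009/(4π·0.0271) = 0.1765 K/W
ΣR = 2.755×10^-5 + 0.1301 + 0.1765 = 0.3066 K/W
Q = ΔT/ΣR = (323.7 K − 278.05 K)/0.3066 = 148.9 W
From the inner boundary to the cellular glass/polyurethane foam interface, ΣR_partial = 0.1301 K/W.
T_interface = T_in − Q·ΣR_partial = 323.7 K − (148.9)(0.1301) = 304.3 K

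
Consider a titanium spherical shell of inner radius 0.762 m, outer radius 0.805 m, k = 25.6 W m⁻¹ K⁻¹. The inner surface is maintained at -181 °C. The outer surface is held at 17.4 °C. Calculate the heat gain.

Q = 4πk·ΔT/(1/r₁ − 1/r₂) = 4π × 25.6 × 198.4 / (1/0.762 − 1/0.805) = 9.10×10^5 W

Q = 910 kW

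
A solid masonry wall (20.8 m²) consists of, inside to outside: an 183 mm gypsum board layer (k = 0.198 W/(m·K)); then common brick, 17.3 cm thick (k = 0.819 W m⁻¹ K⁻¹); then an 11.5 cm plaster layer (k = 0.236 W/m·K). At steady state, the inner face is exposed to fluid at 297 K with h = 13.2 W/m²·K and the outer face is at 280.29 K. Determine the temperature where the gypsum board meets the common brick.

T = 287.2 K

Series thermal resistances, inner to outer:
  R_conv,in = 1/(hA) = 1/(13.2·20.8) = 0.003642 K/W
  R_gypsum board = L/(kA) = 0.183/(0.198·20.8) = 0.04443 K/W
  R_common brick = L/(kA) = 0.173/(0.819·20.8) = 0.01016 K/W
  R_plaster = L/(kA) = 0.115/(0.236·20.8) = 0.02343 K/W
ΣR = 0.003642 + 0.04443 + 0.01016 + 0.02343 = 0.08166 K/W
Q = ΔT/ΣR = (297 K − 280.29 K)/0.08166 = 204.6 W
From the inner boundary to the gypsum board/common brick interface, ΣR_partial = 0.04807 K/W.
T_interface = T_in − Q·ΣR_partial = 297 K − (204.6)(0.04807) = 287.2 K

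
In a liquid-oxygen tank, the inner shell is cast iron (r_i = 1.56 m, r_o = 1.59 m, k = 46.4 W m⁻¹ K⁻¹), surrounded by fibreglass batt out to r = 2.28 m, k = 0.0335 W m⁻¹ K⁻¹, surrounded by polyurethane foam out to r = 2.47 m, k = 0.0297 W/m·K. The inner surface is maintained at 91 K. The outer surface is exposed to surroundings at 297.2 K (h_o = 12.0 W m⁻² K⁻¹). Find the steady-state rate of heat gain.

Series thermal resistances, inner to outer:
  R_cast iron = (1/1.56 − 1/1.59)/(4πk) = 0.01209/(4π·46.4) = 2.074×10^-5 K/W
  R_fibreglass batt = (1/1.59 − 1/2.28)/(4πk) = 0.1903/(4π·0.0335) = 0.4521 K/W
  R_polyurethane foam = (1/2.28 − 1/2.47)/(4πk) = 0.03374/(4π·0.0297) = 0.09040 K/W
  R_conv,out = 1/(4πr²h) = 1/(4π·2.47²·12.0) = 0.001087 K/W
ΣR = 2.074×10^-5 + 0.4521 + 0.09040 + 0.001087 = 0.5436 K/W
Q = ΔT/ΣR = (91 K − 297.2 K)/0.5436 = -379 W
(Negative Q ⇒ heat flows inward; heat gain = 379 W.)

Q = 379 W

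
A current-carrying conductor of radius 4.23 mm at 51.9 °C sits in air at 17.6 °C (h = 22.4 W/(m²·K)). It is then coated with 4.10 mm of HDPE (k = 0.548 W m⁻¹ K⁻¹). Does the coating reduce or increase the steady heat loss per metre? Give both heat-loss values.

increases: 20.4 → 32.7 W/m

Critical radius for a cylinder: r_cr = k/h = 0.0245 m = 2.45 cm.
Outer radius after coating: r₂ = 0.00423 + 0.00410 = 0.00833 m.
Since r₁ < r_cr and r₂ ≤ r_cr, the coating moves toward the maximum at r_cr — heat loss rises.
Bare: R = 1/(2πr₁h) = 1.680 m·K/W; Q = 34.3/1.680 = 20.4 W/m.
Coated: R = R_cond + R_conv = 1.050 m·K/W; Q = 34.3/1.050 = 32.7 W/m.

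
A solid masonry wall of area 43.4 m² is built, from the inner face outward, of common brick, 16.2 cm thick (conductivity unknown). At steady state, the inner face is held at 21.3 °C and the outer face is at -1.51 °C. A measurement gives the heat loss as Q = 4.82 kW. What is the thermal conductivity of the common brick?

ΣR = ΔT/Q = |21.3 − -1.51|/4820 = 0.004732 K/W
L/(kA) = 0.004732 ⇒ k = 0.162/(0.004732·43.4) = 0.789 W/m·K

k = 0.789 W/m·K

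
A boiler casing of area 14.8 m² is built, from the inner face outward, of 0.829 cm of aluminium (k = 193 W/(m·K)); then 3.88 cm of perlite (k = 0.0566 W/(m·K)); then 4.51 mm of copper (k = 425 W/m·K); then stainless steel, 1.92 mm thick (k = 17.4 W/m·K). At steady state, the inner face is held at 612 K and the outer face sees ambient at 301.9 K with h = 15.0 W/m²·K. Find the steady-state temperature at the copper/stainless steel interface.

T = 329.4 K

Resistance network (inner→outer):
  R_aluminium = L/(kA) = 0.00829/(193·14.8) = 2.902×10^-6 K/W
  R_perlite = L/(kA) = 0.0388/(0.0566·14.8) = 0.04632 K/W
  R_copper = L/(kA) = 0.00451/(425·14.8) = 7.170×10^-7 K/W
  R_stainless steel = L/(kA) = 0.00192/(17.4·14.8) = 7.456×10^-6 K/W
  R_conv,out = 1/(hA) = 1/(15.0·14.8) = 0.004505 K/W
ΣR = 2.902×10^-6 + 0.04632 + 7.170×10^-7 + 7.456×10^-6 + 0.004505 = 0.05084 K/W
Q = ΔT/ΣR = (612 K − 301.9 K)/0.05084 = 6100 W
From the inner boundary to the copper/stainless steel interface, ΣR_partial = 0.04632 K/W.
T_interface = T_in − Q·ΣR_partial = 612 K − (6100)(0.04632) = 329.4 K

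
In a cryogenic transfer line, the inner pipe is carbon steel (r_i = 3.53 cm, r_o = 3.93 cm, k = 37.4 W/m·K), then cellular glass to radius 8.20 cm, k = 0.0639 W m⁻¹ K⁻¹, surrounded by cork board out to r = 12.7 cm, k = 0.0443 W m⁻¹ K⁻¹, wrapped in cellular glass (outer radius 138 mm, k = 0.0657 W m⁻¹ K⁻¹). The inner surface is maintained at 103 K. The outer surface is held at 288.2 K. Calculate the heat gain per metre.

Series thermal resistances, inner to outer:
  R'_carbon steel = ln(0.0393/0.0353)/(2πk) = 0.1073/(2π·37.4) = 4.568×10^-4 m·K/W
  R'_cellular glass = ln(0.0820/0.0393)/(2πk) = 0.7355/(2π·0.0639) = 1.832 m·K/W
  R'_cork board = ln(0.127/0.0820)/(2πk) = 0.4375/(2π·0.0443) = 1.572 m·K/W
  R'_cellular glass = ln(0.138/0.127)/(2πk) = 0.08307/(2π·0.0657) = 0.2012 m·K/W
ΣR = 4.568×10^-4 + 1.832 + 1.572 + 0.2012 = 3.606 m·K/W
Q' = ΔT/ΣR = (103 K − 288.2 K)/3.606 = -51.4 W/m
(Negative Q' ⇒ heat flows inward; heat gain = 51.4 W/m.)

Q' = 51.4 W/m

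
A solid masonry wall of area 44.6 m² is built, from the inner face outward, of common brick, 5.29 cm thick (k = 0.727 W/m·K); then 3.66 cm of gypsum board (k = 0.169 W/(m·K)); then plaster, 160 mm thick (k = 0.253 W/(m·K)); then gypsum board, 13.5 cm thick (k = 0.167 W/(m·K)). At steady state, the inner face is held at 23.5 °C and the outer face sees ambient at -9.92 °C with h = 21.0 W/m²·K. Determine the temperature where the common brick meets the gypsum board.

Series thermal resistances, inner to outer:
  R_common brick = L/(kA) = 0.0529/(0.727·44.6) = 0.001631 K/W
  R_gypsum board = L/(kA) = 0.0366/(0.169·44.6) = 0.004856 K/W
  R_plaster = L/(kA) = 0.160/(0.253·44.6) = 0.01418 K/W
  R_gypsum board = L/(kA) = 0.135/(0.167·44.6) = 0.01813 K/W
  R_conv,out = 1/(hA) = 1/(21.0·44.6) = 0.001068 K/W
ΣR = 0.001631 + 0.004856 + 0.01418 + 0.01813 + 0.001068 = 0.03986 K/W
Q = ΔT/ΣR = (23.5 °C − -9.92 °C)/0.03986 = 838.4 W
From the inner boundary to the common brick/gypsum board interface, ΣR_partial = 0.001631 K/W.
T_interface = T_in − Q·ΣR_partial = 23.5 °C − (838.4)(0.001631) = 22.1 °C

T = 22.1 °C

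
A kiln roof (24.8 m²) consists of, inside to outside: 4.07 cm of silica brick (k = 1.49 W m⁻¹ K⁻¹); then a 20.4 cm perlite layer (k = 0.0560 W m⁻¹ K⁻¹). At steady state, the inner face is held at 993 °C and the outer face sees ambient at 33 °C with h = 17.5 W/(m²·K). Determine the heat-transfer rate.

Q = 6390 W

Resistance network (inner→outer):
  R_silica brick = L/(kA) = 0.0407/(1.49·24.8) = 0.001101 K/W
  R_perlite = L/(kA) = 0.204/(0.0560·24.8) = 0.1469 K/W
  R_conv,out = 1/(hA) = 1/(17.5·24.8) = 0.002304 K/W
ΣR = 0.001101 + 0.1469 + 0.002304 = 0.1503 K/W
Q = ΔT/ΣR = (993 °C − 33 °C)/0.1503 = 6390 W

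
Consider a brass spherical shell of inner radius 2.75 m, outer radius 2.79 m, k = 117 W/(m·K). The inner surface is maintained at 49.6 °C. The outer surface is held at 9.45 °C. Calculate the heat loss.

Q = 11300 kW

Q = 4πk·ΔT/(1/r₁ − 1/r₂) = 4π × 117 × 40.15 / (1/2.75 − 1/2.79) = 1.13×10^7 W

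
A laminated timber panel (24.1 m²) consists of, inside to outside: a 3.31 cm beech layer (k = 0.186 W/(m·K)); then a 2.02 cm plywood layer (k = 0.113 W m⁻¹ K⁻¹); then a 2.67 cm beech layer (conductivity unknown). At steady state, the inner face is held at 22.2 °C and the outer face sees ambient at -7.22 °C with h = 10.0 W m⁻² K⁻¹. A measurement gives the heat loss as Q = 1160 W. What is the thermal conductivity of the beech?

k = 0.173 W/m·K

ΣR = ΔT/Q = |22.2 − -7.22|/1160 = 0.02536 K/W
Known resistances:
  R_beech = L/(kA) = 0.0331/(0.186·24.1) = 0.007384 K/W
  R_plywood = L/(kA) = 0.0202/(0.113·24.1) = 0.007417 K/W
  R_conv,out = 1/(hA) = 1/(10.0·24.1) = 0.004149 K/W
R_beech = ΣR − ΣR_known = 0.02536 − 0.01895 = 0.006410 K/W
L/(kA) = 0.006410 ⇒ k = 0.0267/(0.006410·24.1) = 0.173 W/m·K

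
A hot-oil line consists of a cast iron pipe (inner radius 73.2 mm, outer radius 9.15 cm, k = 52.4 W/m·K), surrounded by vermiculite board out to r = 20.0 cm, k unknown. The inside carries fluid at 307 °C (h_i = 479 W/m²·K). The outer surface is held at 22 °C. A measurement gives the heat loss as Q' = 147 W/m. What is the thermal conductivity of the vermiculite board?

k = 0.0644 W/m·K

ΣR = ΔT/Q' = |307 − 22|/147 = 1.939 m·K/W
Known resistances:
  R'_conv,in = 1/(2πr h) = 1/(2π·0.0732·479) = 0.004539 m·K/W
  R'_cast iron = ln(0.0915/0.0732)/(2πk) = 0.2231/(2π·52.4) = 6.778×10^-4 m·K/W
R_vermiculite board = ΣR − ΣR_known = 1.939 − 0.005217 = 1.934 m·K/W
ln(r₂/r₁)/(2πk) = 1.934 ⇒ k = 0.7820/(2π·1.934) = 0.0644 W/m·K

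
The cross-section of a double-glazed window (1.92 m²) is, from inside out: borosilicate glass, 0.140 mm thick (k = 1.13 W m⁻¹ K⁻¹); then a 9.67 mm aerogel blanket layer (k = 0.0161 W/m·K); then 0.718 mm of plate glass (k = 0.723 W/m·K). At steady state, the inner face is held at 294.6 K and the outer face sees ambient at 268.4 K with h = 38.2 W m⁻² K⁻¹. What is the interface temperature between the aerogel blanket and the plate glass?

Treat each layer as a resistance in series:
  R_borosilicate glass = L/(kA) = 1.40×10^-4/(1.13·1.92) = 6.453×10^-5 K/W
  R_aerogel blanket = L/(kA) = 0.00967/(0.0161·1.92) = 0.3128 K/W
  R_plate glass = L/(kA) = 7.18×10^-4/(0.723·1.92) = 5.172×10^-4 K/W
  R_conv,out = 1/(hA) = 1/(38.2·1.92) = 0.01363 K/W
ΣR = 6.453×10^-5 + 0.3128 + 5.172×10^-4 + 0.01363 = 0.3270 K/W
Q = ΔT/ΣR = (294.6 K − 268.4 K)/0.3270 = 80.12 W
From the inner boundary to the aerogel blanket/plate glass interface, ΣR_partial = 0.3129 K/W.
T_interface = T_in − Q·ΣR_partial = 294.6 K − (80.12)(0.3129) = 269.53 K

T = 269.53 K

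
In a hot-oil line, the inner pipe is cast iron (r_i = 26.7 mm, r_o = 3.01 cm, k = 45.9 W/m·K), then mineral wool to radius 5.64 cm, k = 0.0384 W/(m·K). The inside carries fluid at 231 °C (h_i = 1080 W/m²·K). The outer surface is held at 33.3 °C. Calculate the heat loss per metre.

Resistance network (inner→outer):
  R'_conv,in = 1/(2πr h) = 1/(2π·0.0267·1080) = 0.005519 m·K/W
  R'_cast iron = ln(0.0301/0.0267)/(2πk) = 0.1199/(2π·45.9) = 4.156×10^-4 m·K/W
  R'_mineral wool = ln(0.0564/0.0301)/(2πk) = 0.6279/(2π·0.0384) = 2.603 m·K/W
ΣR = 0.005519 + 4.156×10^-4 + 2.603 = 2.609 m·K/W
Q' = ΔT/ΣR = (231 °C − 33.3 °C)/2.609 = 75.8 W/m

Q' = 75.8 W/m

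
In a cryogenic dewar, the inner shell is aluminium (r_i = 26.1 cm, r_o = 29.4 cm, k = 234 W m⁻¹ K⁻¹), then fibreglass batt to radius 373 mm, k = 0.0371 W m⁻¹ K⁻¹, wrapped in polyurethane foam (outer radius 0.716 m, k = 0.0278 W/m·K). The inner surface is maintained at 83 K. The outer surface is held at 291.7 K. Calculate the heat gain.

Q = 40.0 W

Resistance network (inner→outer):
  R_aluminium = (1/0.261 − 1/0.294)/(4πk) = 0.4301/(4π·234) = 1.463×10^-4 K/W
  R_fibreglass batt = (1/0.294 − 1/0.373)/(4πk) = 0.7204/(4π·0.0371) = 1.545 K/W
  R_polyurethane foam = (1/0.373 − 1/0.716)/(4πk) = 1.284/(4π·0.0278) = 3.676 K/W
ΣR = 1.463×10^-4 + 1.545 + 3.676 = 5.221 K/W
Q = ΔT/ΣR = (83 K − 291.7 K)/5.221 = -40.0 W
(Negative Q ⇒ heat flows inward; heat gain = 40.0 W.)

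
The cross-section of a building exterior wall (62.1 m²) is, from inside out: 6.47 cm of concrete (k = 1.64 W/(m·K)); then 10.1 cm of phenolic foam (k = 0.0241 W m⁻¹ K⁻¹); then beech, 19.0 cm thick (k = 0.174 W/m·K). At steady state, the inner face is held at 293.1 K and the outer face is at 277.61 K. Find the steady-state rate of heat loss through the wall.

Treat each layer as a resistance in series:
  R_concrete = L/(kA) = 0.0647/(1.64·62.1) = 6.353×10^-4 K/W
  R_phenolic foam = L/(kA) = 0.101/(0.0241·62.1) = 0.06749 K/W
  R_beech = L/(kA) = 0.190/(0.174·62.1) = 0.01758 K/W
ΣR = 6.353×10^-4 + 0.06749 + 0.01758 = 0.08571 K/W
Q = ΔT/ΣR = (293.1 K − 277.61 K)/0.08571 = 181 W

Q = 181 W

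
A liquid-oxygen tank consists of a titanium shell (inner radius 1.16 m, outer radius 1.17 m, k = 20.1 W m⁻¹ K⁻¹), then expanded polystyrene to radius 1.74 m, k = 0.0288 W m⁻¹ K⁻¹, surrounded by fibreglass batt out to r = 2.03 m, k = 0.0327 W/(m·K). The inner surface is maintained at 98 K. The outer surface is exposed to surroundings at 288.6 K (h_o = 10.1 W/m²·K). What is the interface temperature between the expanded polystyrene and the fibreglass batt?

T = 249.2 K

Resistance network (inner→outer):
  R_titanium = (1/1.16 − 1/1.17)/(4πk) = 0.007368/(4π·20.1) = 2.917×10^-5 K/W
  R_expanded polystyrene = (1/1.17 − 1/1.74)/(4πk) = 0.2800/(4π·0.0288) = 0.7736 K/W
  R_fibreglass batt = (1/1.74 − 1/2.03)/(4πk) = 0.08210/(4π·0.0327) = 0.1998 K/W
  R_conv,out = 1/(4πr²h) = 1/(4π·2.03²·10.1) = 0.001912 K/W
ΣR = 2.917×10^-5 + 0.7736 + 0.1998 + 0.001912 = 0.9753 K/W
Q = ΔT/ΣR = (98 K − 288.6 K)/0.9753 = -195.4 W
From the inner boundary to the expanded polystyrene/fibreglass batt interface, ΣR_partial = 0.7736 K/W.
T_interface = T_in − Q·ΣR_partial = 98 K − (-195.4)(0.7736) = 249.2 K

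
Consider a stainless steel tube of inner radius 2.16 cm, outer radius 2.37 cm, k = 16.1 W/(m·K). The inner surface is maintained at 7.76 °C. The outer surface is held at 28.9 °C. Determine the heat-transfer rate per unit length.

Q' = 2πk·ΔT/ln(r₂/r₁) = 2π × 16.1 × 21.14 / ln(0.0237/0.0216) = 23000 W/m

Q' = 23.0 kW/m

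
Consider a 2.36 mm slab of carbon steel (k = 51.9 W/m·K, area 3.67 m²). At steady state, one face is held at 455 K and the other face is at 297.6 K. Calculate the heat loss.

Q = 12700 kW

Q = kA·ΔT/L = 51.9 × 3.67 × |455 K − 297.6 K| / 0.00236 = 1.27×10^7 W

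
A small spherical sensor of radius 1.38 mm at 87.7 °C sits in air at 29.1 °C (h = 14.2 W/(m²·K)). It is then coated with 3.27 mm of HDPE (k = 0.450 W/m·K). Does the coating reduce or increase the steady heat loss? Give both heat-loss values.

increases: 0.0199 → 0.168 W

Critical radius for a sphere: r_cr = 2k/h = 0.0634 m = 6.34 cm.
Outer radius after coating: r₂ = 0.00138 + 0.00327 = 0.00465 m.
Since r₁ < r_cr and r₂ ≤ r_cr, the coating moves toward the maximum at r_cr — heat loss rises.
Bare: R = 1/(4πr₁²h) = 2943 K/W; Q = 58.6/2943 = 0.0199 W.
Coated: R = R_cond + R_conv = 349.3 K/W; Q = 58.6/349.3 = 0.168 W.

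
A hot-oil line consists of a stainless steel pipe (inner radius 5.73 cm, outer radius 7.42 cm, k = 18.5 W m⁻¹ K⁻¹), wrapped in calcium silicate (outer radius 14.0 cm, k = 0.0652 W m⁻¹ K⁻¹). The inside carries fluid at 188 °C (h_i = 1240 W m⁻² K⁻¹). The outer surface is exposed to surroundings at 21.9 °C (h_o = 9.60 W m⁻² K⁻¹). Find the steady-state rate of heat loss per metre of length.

Treat each layer as a resistance in series:
  R'_conv,in = 1/(2πr h) = 1/(2π·0.0573·1240) = 0.002240 m·K/W
  R'_stainless steel = ln(0.0742/0.0573)/(2πk) = 0.2585/(2π·18.5) = 0.002224 m·K/W
  R'_calcium silicate = ln(0.140/0.0742)/(2πk) = 0.6349/(2π·0.0652) = 1.550 m·K/W
  R'_conv,out = 1/(2πr h) = 1/(2π·0.140·9.60) = 0.1184 m·K/W
ΣR = 0.002240 + 0.002224 + 1.550 + 0.1184 = 1.673 m·K/W
Q' = ΔT/ΣR = (188 °C − 21.9 °C)/1.673 = 99.3 W/m

Q' = 99.3 W/m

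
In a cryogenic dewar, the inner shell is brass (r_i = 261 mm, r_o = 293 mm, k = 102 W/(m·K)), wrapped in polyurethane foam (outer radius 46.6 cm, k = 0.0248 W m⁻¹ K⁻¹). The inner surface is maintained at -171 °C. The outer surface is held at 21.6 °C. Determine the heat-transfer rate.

Q = 47.4 W

Treat each layer as a resistance in series:
  R_brass = (1/0.261 − 1/0.293)/(4πk) = 0.4184/(4π·102) = 3.265×10^-4 K/W
  R_polyurethane foam = (1/0.293 − 1/0.466)/(4πk) = 1.267/(4π·0.0248) = 4.066 K/W
ΣR = 3.265×10^-4 + 4.066 = 4.066 K/W
Q = ΔT/ΣR = (-171 °C − 21.6 °C)/4.066 = -47.4 W
(Negative Q ⇒ heat flows inward; heat gain = 47.4 W.)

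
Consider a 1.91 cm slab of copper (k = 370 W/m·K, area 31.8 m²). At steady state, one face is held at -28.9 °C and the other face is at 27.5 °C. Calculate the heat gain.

Q = kA·ΔT/L = 370 × 31.8 × |-28.9 °C − 27.5 °C| / 0.0191 = 3.47×10^7 W

Q = 34700 kW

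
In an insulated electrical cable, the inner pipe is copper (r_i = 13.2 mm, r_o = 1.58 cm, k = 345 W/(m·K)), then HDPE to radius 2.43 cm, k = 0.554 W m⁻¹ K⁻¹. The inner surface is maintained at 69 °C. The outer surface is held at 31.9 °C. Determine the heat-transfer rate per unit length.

Q' = 300 W/m

Treat each layer as a resistance in series:
  R'_copper = ln(0.0158/0.0132)/(2πk) = 0.1798/(2π·345) = 8.294×10^-5 m·K/W
  R'_HDPE = ln(0.0243/0.0158)/(2πk) = 0.4305/(2π·0.554) = 0.1237 m·K/W
ΣR = 8.294×10^-5 + 0.1237 = 0.1238 m·K/W
Q' = ΔT/ΣR = (69 °C − 31.9 °C)/0.1238 = 300 W/m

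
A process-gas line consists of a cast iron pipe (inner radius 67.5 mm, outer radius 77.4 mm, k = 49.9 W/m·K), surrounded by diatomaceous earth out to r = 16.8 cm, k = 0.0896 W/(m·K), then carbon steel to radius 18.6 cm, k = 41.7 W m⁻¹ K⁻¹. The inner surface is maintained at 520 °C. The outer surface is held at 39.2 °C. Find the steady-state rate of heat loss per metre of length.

Resistance network (inner→outer):
  R'_cast iron = ln(0.0774/0.0675)/(2πk) = 0.1369/(2π·49.9) = 4.365×10^-4 m·K/W
  R'_diatomaceous earth = ln(0.168/0.0774)/(2πk) = 0.7750/(2π·0.0896) = 1.377 m·K/W
  R'_carbon steel = ln(0.186/0.168)/(2πk) = 0.1018/(2π·41.7) = 3.885×10^-4 m·K/W
ΣR = 4.365×10^-4 + 1.377 + 3.885×10^-4 = 1.378 m·K/W
Q' = ΔT/ΣR = (520 °C − 39.2 °C)/1.378 = 349 W/m

Q' = 349 W/m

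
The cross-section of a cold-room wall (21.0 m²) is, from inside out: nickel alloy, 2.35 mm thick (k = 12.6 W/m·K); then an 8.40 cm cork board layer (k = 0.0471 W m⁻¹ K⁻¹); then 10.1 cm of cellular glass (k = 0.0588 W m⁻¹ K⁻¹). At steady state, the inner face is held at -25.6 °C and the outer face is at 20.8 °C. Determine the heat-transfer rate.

Q = 278 W

Resistance network (inner→outer):
  R_nickel alloy = L/(kA) = 0.00235/(12.6·21.0) = 8.881×10^-6 K/W
  R_cork board = L/(kA) = 0.0840/(0.0471·21.0) = 0.08493 K/W
  R_cellular glass = L/(kA) = 0.101/(0.0588·21.0) = 0.08179 K/W
ΣR = 8.881×10^-6 + 0.08493 + 0.08179 = 0.1667 K/W
Q = ΔT/ΣR = (-25.6 °C − 20.8 °C)/0.1667 = -278 W
(Negative Q ⇒ heat flows inward; heat gain = 278 W.)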